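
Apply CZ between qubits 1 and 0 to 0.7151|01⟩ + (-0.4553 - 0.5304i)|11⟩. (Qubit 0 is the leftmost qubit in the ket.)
0.7151|01⟩ + (0.4553 + 0.5304i)|11⟩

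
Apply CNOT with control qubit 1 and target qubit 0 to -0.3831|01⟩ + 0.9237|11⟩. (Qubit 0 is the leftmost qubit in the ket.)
0.9237|01⟩ - 0.3831|11⟩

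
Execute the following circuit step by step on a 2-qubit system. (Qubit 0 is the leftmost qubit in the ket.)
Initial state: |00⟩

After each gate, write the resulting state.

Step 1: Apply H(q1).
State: 1/√2|00⟩ + 1/√2|01⟩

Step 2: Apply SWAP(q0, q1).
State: 1/√2|00⟩ + 1/√2|10⟩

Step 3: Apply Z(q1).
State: 1/√2|00⟩ + 1/√2|10⟩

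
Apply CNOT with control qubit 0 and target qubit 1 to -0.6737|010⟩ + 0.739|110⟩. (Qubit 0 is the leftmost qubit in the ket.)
-0.6737|010⟩ + 0.739|100⟩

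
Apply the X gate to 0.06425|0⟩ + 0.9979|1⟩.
0.9979|0⟩ + 0.06425|1⟩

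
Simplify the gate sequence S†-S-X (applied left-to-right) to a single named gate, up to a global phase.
X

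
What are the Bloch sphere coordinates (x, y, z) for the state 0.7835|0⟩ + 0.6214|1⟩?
(0.9737, 0, 0.2277)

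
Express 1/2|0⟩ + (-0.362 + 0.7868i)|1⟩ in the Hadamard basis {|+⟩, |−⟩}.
(0.09758 + 0.5564i)|+⟩ + (0.6095 - 0.5564i)|−⟩

With |ψ⟩ = α|0⟩ + β|1⟩, the Hadamard-basis coefficients are ⟨+|ψ⟩ = (α + β)/√2 and ⟨−|ψ⟩ = (α − β)/√2.
Here α = 1/2, β = (-0.362 + 0.7868i): (α + β)/√2 = (0.09758 + 0.5564i), (α − β)/√2 = (0.6095 - 0.5564i).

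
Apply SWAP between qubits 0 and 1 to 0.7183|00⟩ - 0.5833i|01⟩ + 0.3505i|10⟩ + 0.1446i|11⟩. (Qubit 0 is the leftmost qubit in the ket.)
0.7183|00⟩ + 0.3505i|01⟩ - 0.5833i|10⟩ + 0.1446i|11⟩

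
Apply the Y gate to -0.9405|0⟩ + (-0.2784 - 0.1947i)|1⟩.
(-0.1947 + 0.2784i)|0⟩ - 0.9405i|1⟩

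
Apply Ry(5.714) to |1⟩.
-0.2808|0⟩ - 0.9598|1⟩

Ry(5.714) = [[cos(θ/2), −sin(θ/2)], [sin(θ/2), cos(θ/2)]]; θ = 5.714, cos(θ/2) ≈ -0.959776, sin(θ/2) ≈ 0.280767.
With a = amp(|0⟩) = 0 and b = amp(|1⟩) = 1:
new amp(|0⟩) = (-0.959776)·a + (-0.280767)·b = -0.2808
new amp(|1⟩) = (0.280767)·a + (-0.959776)·b = -0.9598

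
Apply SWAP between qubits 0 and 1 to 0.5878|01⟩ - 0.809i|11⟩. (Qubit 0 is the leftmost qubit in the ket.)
0.5878|10⟩ - 0.809i|11⟩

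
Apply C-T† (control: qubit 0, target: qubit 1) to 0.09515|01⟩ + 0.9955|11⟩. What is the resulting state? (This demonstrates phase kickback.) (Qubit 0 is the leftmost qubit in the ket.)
0.09515|01⟩ + (0.7039 - 0.7039i)|11⟩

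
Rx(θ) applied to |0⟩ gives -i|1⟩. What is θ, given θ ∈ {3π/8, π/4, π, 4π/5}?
π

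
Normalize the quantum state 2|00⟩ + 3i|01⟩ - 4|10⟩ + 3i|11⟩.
0.3244|00⟩ + 0.4867i|01⟩ - 0.6489|10⟩ + 0.4867i|11⟩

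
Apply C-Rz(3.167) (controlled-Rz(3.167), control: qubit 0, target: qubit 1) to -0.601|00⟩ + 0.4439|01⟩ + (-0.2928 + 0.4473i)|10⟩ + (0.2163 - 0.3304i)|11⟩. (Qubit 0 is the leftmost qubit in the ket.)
-0.601|00⟩ + 0.4439|01⟩ + (0.451 + 0.2871i)|10⟩ + (0.3276 + 0.2205i)|11⟩

C-Rz(3.167) leaves the control-|0⟩ kets |00⟩, |01⟩ unchanged and applies Rz(3.167) to qubit 1 on the control-|1⟩ pair (|10⟩, |11⟩).
Rz(3.167) = [[e^(−iθ/2), 0], [0, e^(iθ/2)]] with e^(±iθ/2) = cos(θ/2) ± i·sin(θ/2); θ = 3.167, cos(θ/2) ≈ -0.0127033, sin(θ/2) ≈ 0.999919.
With a = amp(|10⟩) = (-0.2928 + 0.4473i) and b = amp(|11⟩) = (0.2163 - 0.3304i):
new amp(|10⟩) = (-0.0127033 - 0.999919i)·a = (0.451 + 0.2871i)
new amp(|11⟩) = (-0.0127033 + 0.999919i)·b = (0.3276 + 0.2205i)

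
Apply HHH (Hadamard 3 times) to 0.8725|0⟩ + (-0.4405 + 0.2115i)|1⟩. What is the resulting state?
(0.3055 + 0.1496i)|0⟩ + (0.9284 - 0.1496i)|1⟩

H² = I, so H^3 = H: a single Hadamard. With (a, b) = (0.8725, (-0.4405 + 0.2115i)), H gives ((a + b)/√2, (a − b)/√2) = ((0.3055 + 0.1496i), (0.9284 - 0.1496i)).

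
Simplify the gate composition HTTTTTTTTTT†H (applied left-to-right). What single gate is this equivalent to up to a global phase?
I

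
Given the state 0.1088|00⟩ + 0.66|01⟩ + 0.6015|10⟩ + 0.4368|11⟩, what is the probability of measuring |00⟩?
0.01184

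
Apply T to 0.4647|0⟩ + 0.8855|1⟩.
0.4647|0⟩ + (0.6261 + 0.6261i)|1⟩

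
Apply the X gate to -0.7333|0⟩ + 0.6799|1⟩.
0.6799|0⟩ - 0.7333|1⟩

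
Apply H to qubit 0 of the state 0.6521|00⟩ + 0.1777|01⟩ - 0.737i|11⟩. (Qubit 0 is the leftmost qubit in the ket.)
0.4611|00⟩ + (0.1257 - 0.5211i)|01⟩ + 0.4611|10⟩ + (0.1257 + 0.5211i)|11⟩

H on qubit 0 mixes each pair of kets that differ only in qubit 0: amplitudes (a, b) of (|…0…⟩, |…1…⟩) become ((a + b)/√2, (a − b)/√2). Kets absent from the input have amplitude 0.
(|00⟩, |10⟩): (a, b) = (0.6521, 0) → (0.4611, 0.4611)
(|01⟩, |11⟩): (a, b) = (0.1777, -0.737i) → ((0.1257 - 0.5211i), (0.1257 + 0.5211i))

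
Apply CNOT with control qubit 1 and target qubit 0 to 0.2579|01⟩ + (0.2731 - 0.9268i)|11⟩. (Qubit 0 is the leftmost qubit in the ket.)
(0.2731 - 0.9268i)|01⟩ + 0.2579|11⟩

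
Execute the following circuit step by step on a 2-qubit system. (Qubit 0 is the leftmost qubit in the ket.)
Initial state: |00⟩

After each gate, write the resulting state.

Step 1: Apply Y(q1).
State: i|01⟩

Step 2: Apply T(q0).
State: i|01⟩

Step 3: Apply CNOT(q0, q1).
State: i|01⟩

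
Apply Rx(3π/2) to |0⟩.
-1/√2|0⟩ - (1/√2)i|1⟩

Rx(3π/2) = [[cos(θ/2), −i·sin(θ/2)], [−i·sin(θ/2), cos(θ/2)]]; θ = 3π/2, cos(θ/2) ≈ -0.707107, sin(θ/2) ≈ 0.707107.
With a = amp(|0⟩) = 1 and b = amp(|1⟩) = 0:
new amp(|0⟩) = (-0.707107)·a + (-0.707107i)·b = -1/√2
new amp(|1⟩) = (-0.707107i)·a + (-0.707107)·b = -(1/√2)i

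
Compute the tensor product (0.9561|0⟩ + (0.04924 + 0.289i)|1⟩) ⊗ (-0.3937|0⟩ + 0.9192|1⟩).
-0.3764|00⟩ + 0.8788|01⟩ + (-0.01939 - 0.1138i)|10⟩ + (0.04526 + 0.2656i)|11⟩

amp(|b₁b₂…⟩) = product of the factor amplitudes for bits b₁, b₂, …; only kets whose every factor amplitude is nonzero survive.
|00⟩: (0.9561)(-0.3937) = -0.3764
|01⟩: (0.9561)(0.9192) = 0.8788
|10⟩: (0.04924 + 0.289i)(-0.3937) = (-0.01939 - 0.1138i)
|11⟩: (0.04924 + 0.289i)(0.9192) = (0.04526 + 0.2656i)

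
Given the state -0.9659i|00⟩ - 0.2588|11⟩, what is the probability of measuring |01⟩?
0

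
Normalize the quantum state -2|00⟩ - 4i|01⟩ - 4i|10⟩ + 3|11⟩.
-0.2981|00⟩ - 0.5963i|01⟩ - 0.5963i|10⟩ + 1/√5|11⟩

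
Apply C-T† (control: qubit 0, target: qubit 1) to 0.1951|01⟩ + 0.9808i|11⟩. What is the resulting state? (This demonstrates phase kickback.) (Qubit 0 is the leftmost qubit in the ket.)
0.1951|01⟩ + (0.6935 + 0.6935i)|11⟩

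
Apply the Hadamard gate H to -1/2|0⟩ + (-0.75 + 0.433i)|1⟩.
(-0.8839 + 0.3062i)|0⟩ + (0.1768 - 0.3062i)|1⟩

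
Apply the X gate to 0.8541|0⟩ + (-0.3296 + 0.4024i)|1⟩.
(-0.3296 + 0.4024i)|0⟩ + 0.8541|1⟩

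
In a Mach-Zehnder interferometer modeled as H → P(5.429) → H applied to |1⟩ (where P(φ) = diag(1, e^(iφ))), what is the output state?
(0.1716 + 0.377i)|0⟩ + (0.8284 - 0.377i)|1⟩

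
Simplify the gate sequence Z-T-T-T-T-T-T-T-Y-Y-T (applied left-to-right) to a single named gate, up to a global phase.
Z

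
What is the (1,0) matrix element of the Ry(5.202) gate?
0.5146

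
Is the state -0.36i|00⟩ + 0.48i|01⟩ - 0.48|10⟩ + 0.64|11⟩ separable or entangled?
Separable

Writing the state as a|00⟩ + b|01⟩ + c|10⟩ + d|11⟩, it is a product state iff ad − bc = 0.
Here (a, b, c, d) = (-0.36i, 0.48i, -0.48, 0.64): ad − bc = (-0.36i)(0.64) − (0.48i)(-0.48) = 0, so the state is separable.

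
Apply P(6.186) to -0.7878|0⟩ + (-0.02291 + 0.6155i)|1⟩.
-0.7878|0⟩ + (0.03692 + 0.6148i)|1⟩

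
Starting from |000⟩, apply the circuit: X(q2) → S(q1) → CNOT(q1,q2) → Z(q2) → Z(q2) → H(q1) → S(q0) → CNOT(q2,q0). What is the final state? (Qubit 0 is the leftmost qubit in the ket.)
1/√2|101⟩ + 1/√2|111⟩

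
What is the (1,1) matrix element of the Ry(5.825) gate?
-0.9739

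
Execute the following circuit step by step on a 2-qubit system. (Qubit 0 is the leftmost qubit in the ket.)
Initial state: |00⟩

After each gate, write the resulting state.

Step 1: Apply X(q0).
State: |10⟩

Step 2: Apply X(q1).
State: |11⟩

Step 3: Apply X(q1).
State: |10⟩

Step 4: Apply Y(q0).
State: -i|00⟩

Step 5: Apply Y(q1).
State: |01⟩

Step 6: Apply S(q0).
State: |01⟩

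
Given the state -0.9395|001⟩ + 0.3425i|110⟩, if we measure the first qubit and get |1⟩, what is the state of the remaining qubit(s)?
i|10⟩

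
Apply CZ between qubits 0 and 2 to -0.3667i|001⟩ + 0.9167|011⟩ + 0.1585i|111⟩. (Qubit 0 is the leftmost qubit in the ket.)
-0.3667i|001⟩ + 0.9167|011⟩ - 0.1585i|111⟩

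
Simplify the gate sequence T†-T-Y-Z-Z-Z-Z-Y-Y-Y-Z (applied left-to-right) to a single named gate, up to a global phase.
Z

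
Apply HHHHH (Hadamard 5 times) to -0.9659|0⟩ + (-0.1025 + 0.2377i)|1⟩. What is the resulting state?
(-0.7555 + 0.1681i)|0⟩ + (-0.6105 - 0.1681i)|1⟩

H² = I, so H^5 = H: a single Hadamard. With (a, b) = (-0.9659, (-0.1025 + 0.2377i)), H gives ((a + b)/√2, (a − b)/√2) = ((-0.7555 + 0.1681i), (-0.6105 - 0.1681i)).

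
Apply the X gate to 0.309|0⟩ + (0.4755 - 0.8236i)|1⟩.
(0.4755 - 0.8236i)|0⟩ + 0.309|1⟩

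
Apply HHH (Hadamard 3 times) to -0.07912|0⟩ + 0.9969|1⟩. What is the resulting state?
0.649|0⟩ - 0.7609|1⟩

H² = I, so H^3 = H: a single Hadamard. With (a, b) = (-0.07912, 0.9969), H gives ((a + b)/√2, (a − b)/√2) = (0.649, -0.7609).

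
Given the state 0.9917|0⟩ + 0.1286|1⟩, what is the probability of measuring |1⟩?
0.01654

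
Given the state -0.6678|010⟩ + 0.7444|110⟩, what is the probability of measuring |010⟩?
0.446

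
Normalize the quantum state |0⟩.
|0⟩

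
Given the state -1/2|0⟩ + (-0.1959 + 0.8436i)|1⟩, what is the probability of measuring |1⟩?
0.75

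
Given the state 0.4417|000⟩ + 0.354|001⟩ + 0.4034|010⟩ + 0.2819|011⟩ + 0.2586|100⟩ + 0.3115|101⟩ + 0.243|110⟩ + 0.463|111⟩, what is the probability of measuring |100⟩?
0.06687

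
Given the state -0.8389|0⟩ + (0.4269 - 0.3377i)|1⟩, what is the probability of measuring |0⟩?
0.7038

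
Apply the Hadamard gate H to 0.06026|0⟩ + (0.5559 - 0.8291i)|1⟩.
(0.4357 - 0.5863i)|0⟩ + (-0.3505 + 0.5863i)|1⟩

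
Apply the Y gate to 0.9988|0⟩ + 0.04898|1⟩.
-0.04898i|0⟩ + 0.9988i|1⟩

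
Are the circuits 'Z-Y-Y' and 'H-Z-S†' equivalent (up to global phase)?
No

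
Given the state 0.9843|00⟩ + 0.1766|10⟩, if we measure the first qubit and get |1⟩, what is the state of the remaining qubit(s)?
|0⟩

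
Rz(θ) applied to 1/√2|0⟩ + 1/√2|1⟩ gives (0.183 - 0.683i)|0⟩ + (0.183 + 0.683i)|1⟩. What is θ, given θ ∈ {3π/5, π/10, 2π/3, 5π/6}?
5π/6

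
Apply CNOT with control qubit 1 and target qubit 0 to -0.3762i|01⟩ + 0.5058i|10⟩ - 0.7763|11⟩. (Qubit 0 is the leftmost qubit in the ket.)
-0.7763|01⟩ + 0.5058i|10⟩ - 0.3762i|11⟩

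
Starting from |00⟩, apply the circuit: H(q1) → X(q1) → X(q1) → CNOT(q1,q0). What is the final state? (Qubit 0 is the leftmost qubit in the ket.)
1/√2|00⟩ + 1/√2|11⟩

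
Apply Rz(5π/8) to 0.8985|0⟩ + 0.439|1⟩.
(0.4992 - 0.7471i)|0⟩ + (0.2439 + 0.365i)|1⟩

Rz(5π/8) = [[e^(−iθ/2), 0], [0, e^(iθ/2)]] with e^(±iθ/2) = cos(θ/2) ± i·sin(θ/2); θ = 5π/8, cos(θ/2) ≈ 0.55557, sin(θ/2) ≈ 0.83147.
With a = amp(|0⟩) = 0.8985 and b = amp(|1⟩) = 0.439:
new amp(|0⟩) = (0.55557 - 0.83147i)·a = (0.4992 - 0.7471i)
new amp(|1⟩) = (0.55557 + 0.83147i)·b = (0.2439 + 0.365i)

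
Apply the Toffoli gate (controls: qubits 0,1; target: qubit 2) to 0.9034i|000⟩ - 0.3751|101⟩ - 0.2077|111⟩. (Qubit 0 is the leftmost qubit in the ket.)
0.9034i|000⟩ - 0.3751|101⟩ - 0.2077|110⟩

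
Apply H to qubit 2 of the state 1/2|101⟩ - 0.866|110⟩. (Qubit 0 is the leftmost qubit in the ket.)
1/√8|100⟩ - 1/√8|101⟩ - 0.6124|110⟩ - 0.6124|111⟩

H on qubit 2 mixes each pair of kets that differ only in qubit 2: amplitudes (a, b) of (|…0…⟩, |…1…⟩) become ((a + b)/√2, (a − b)/√2). Kets absent from the input have amplitude 0.
(|100⟩, |101⟩): (a, b) = (0, 1/2) → (1/√8, -1/√8)
(|110⟩, |111⟩): (a, b) = (-0.866, 0) → (-0.6124, -0.6124)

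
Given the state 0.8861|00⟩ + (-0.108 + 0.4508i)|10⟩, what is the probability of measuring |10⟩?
0.2149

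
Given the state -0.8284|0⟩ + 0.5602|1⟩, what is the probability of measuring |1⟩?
0.3138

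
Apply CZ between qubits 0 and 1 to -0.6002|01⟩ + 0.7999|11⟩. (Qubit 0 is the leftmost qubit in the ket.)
-0.6002|01⟩ - 0.7999|11⟩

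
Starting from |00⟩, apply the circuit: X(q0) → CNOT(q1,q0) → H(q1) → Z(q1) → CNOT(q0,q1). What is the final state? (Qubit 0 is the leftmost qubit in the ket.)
-1/√2|10⟩ + 1/√2|11⟩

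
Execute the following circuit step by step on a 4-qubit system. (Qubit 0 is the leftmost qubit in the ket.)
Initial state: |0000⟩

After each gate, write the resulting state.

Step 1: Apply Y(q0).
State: i|1000⟩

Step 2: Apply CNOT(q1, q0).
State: i|1000⟩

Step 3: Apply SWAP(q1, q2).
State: i|1000⟩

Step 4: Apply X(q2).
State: i|1010⟩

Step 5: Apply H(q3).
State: (1/√2)i|1010⟩ + (1/√2)i|1011⟩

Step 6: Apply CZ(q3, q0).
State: (1/√2)i|1010⟩ - (1/√2)i|1011⟩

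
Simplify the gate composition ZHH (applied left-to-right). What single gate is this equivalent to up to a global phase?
Z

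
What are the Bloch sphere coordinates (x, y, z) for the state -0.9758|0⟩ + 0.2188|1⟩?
(-0.427, 0, 0.9043)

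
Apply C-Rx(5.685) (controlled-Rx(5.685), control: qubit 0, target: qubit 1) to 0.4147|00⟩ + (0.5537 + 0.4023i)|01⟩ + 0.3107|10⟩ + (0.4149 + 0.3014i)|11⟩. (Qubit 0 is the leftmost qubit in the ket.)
0.4147|00⟩ + (0.5537 + 0.4023i)|01⟩ + (-0.2081 - 0.1223i)|10⟩ + (-0.3965 - 0.3796i)|11⟩

C-Rx(5.685) leaves the control-|0⟩ kets |00⟩, |01⟩ unchanged and applies Rx(5.685) to qubit 1 on the control-|1⟩ pair (|10⟩, |11⟩).
Rx(5.685) = [[cos(θ/2), −i·sin(θ/2)], [−i·sin(θ/2), cos(θ/2)]]; θ = 5.685, cos(θ/2) ≈ -0.955604, sin(θ/2) ≈ 0.294653.
With a = amp(|10⟩) = 0.3107 and b = amp(|11⟩) = (0.4149 + 0.3014i):
new amp(|10⟩) = (-0.955604)·a + (-0.294653i)·b = (-0.2081 - 0.1223i)
new amp(|11⟩) = (-0.294653i)·a + (-0.955604)·b = (-0.3965 - 0.3796i)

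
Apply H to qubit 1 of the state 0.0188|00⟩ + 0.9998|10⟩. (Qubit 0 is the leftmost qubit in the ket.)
0.01329|00⟩ + 0.01329|01⟩ + 0.707|10⟩ + 0.707|11⟩

H on qubit 1 mixes each pair of kets that differ only in qubit 1: amplitudes (a, b) of (|…0…⟩, |…1…⟩) become ((a + b)/√2, (a − b)/√2). Kets absent from the input have amplitude 0.
(|00⟩, |01⟩): (a, b) = (0.0188, 0) → (0.01329, 0.01329)
(|10⟩, |11⟩): (a, b) = (0.9998, 0) → (0.707, 0.707)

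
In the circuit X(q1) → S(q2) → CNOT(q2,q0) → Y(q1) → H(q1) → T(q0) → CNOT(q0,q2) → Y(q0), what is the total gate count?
8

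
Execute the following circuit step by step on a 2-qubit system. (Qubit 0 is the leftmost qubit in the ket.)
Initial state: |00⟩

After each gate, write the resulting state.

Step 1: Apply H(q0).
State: 1/√2|00⟩ + 1/√2|10⟩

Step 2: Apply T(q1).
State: 1/√2|00⟩ + 1/√2|10⟩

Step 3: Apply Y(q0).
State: -(1/√2)i|00⟩ + (1/√2)i|10⟩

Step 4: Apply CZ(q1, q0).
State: -(1/√2)i|00⟩ + (1/√2)i|10⟩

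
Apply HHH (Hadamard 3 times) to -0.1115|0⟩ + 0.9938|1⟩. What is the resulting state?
0.6239|0⟩ - 0.7816|1⟩

H² = I, so H^3 = H: a single Hadamard. With (a, b) = (-0.1115, 0.9938), H gives ((a + b)/√2, (a − b)/√2) = (0.6239, -0.7816).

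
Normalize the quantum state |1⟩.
|1⟩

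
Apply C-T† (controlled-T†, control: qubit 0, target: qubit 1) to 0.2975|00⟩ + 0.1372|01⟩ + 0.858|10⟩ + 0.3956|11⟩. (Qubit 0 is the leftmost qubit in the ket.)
0.2975|00⟩ + 0.1372|01⟩ + 0.858|10⟩ + (0.2797 - 0.2797i)|11⟩

C-T† leaves the control-|0⟩ kets |00⟩, |01⟩ unchanged and applies T† to qubit 1 on the control-|1⟩ pair (|10⟩, |11⟩).
T† = [[1, 0], [0, (1/√2 - (1/√2)i)]].
With a = amp(|10⟩) = 0.858 and b = amp(|11⟩) = 0.3956:
new amp(|10⟩) = (1)·a = 0.858
new amp(|11⟩) = (1/√2 - (1/√2)i)·b = (0.2797 - 0.2797i)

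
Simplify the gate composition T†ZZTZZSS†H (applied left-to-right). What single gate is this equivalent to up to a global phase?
H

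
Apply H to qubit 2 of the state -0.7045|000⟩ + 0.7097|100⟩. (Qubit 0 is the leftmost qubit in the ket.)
-0.4982|000⟩ - 0.4982|001⟩ + 0.5018|100⟩ + 0.5018|101⟩

H on qubit 2 mixes each pair of kets that differ only in qubit 2: amplitudes (a, b) of (|…0…⟩, |…1…⟩) become ((a + b)/√2, (a − b)/√2). Kets absent from the input have amplitude 0.
(|000⟩, |001⟩): (a, b) = (-0.7045, 0) → (-0.4982, -0.4982)
(|100⟩, |101⟩): (a, b) = (0.7097, 0) → (0.5018, 0.5018)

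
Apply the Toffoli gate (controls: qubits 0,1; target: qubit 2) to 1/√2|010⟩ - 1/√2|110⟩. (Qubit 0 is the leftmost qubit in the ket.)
1/√2|010⟩ - 1/√2|111⟩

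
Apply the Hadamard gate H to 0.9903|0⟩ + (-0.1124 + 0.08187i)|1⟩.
(0.6208 + 0.05789i)|0⟩ + (0.7797 - 0.05789i)|1⟩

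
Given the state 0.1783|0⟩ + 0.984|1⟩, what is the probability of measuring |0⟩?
0.03179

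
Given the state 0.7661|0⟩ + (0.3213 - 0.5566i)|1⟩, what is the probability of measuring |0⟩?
0.5869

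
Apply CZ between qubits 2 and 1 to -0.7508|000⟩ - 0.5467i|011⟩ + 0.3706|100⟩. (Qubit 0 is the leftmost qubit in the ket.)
-0.7508|000⟩ + 0.5467i|011⟩ + 0.3706|100⟩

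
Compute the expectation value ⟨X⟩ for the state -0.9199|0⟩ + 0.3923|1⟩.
-0.7218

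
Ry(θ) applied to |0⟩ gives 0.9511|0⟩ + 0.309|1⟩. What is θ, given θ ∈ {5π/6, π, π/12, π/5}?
π/5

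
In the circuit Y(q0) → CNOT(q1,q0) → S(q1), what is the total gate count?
3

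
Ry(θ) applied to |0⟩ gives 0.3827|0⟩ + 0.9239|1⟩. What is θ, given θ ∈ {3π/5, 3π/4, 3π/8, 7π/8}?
3π/4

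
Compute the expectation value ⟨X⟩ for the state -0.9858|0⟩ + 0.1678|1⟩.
-0.3308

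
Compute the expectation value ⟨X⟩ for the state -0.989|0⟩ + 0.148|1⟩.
-0.2927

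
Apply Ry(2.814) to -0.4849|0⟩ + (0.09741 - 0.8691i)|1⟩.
(-0.1752 + 0.8575i)|0⟩ + (-0.4625 - 0.1417i)|1⟩

Ry(2.814) = [[cos(θ/2), −sin(θ/2)], [sin(θ/2), cos(θ/2)]]; θ = 2.814, cos(θ/2) ≈ 0.163065, sin(θ/2) ≈ 0.986615.
With a = amp(|0⟩) = -0.4849 and b = amp(|1⟩) = (0.09741 - 0.8691i):
new amp(|0⟩) = (0.163065)·a + (-0.986615)·b = (-0.1752 + 0.8575i)
new amp(|1⟩) = (0.986615)·a + (0.163065)·b = (-0.4625 - 0.1417i)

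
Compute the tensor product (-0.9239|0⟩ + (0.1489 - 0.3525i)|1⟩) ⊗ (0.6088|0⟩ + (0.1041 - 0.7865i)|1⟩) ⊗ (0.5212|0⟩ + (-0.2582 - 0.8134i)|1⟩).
-0.2932|000⟩ + (0.1452 + 0.4575i)|001⟩ + (-0.05013 + 0.3787i)|010⟩ + (0.6159 - 0.1094i)|011⟩ + (0.04725 - 0.1119i)|100⟩ + (-0.198 - 0.01832i)|101⟩ + (-0.1364 - 0.08016i)|110⟩ + (-0.05752 + 0.2526i)|111⟩

amp(|b₁b₂…⟩) = product of the factor amplitudes for bits b₁, b₂, …; only kets whose every factor amplitude is nonzero survive.
|000⟩: (-0.9239)(0.6088)(0.5212) = -0.2932
|001⟩: (-0.9239)(0.6088)(-0.2582 - 0.8134i) = (0.1452 + 0.4575i)
|010⟩: (-0.9239)(0.1041 - 0.7865i)(0.5212) = (-0.05013 + 0.3787i)
|011⟩: (-0.9239)(0.1041 - 0.7865i)(-0.2582 - 0.8134i) = (0.6159 - 0.1094i)
|100⟩: (0.1489 - 0.3525i)(0.6088)(0.5212) = (0.04725 - 0.1119i)
|101⟩: (0.1489 - 0.3525i)(0.6088)(-0.2582 - 0.8134i) = (-0.198 - 0.01832i)
|110⟩: (0.1489 - 0.3525i)(0.1041 - 0.7865i)(0.5212) = (-0.1364 - 0.08016i)
|111⟩: (0.1489 - 0.3525i)(0.1041 - 0.7865i)(-0.2582 - 0.8134i) = (-0.05752 + 0.2526i)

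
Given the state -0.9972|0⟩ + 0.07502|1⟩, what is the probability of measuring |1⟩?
0.005628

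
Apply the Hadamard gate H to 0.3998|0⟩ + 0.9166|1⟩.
0.9308|0⟩ - 0.3654|1⟩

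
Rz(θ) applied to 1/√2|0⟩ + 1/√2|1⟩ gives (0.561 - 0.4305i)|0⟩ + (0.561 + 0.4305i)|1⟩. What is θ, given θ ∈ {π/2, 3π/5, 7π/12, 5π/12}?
5π/12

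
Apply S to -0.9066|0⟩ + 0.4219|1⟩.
-0.9066|0⟩ + 0.4219i|1⟩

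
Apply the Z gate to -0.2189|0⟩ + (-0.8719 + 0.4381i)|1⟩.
-0.2189|0⟩ + (0.8719 - 0.4381i)|1⟩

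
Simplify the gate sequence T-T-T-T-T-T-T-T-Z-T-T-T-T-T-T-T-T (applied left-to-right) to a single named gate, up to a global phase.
Z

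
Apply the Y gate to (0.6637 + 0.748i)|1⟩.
(0.748 - 0.6637i)|0⟩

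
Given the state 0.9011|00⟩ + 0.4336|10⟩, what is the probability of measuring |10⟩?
0.188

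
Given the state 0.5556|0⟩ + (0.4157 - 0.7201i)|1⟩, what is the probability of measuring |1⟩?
0.6914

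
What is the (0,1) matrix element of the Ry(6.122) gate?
-0.08051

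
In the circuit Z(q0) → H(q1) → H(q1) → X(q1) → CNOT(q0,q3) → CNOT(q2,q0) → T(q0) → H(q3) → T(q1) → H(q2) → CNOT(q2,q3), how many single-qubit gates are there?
8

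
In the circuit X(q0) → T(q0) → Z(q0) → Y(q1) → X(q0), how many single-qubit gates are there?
5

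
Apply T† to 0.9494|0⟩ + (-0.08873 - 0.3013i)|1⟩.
0.9494|0⟩ + (-0.2758 - 0.1503i)|1⟩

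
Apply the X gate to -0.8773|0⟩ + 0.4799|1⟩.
0.4799|0⟩ - 0.8773|1⟩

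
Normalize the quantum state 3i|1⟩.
i|1⟩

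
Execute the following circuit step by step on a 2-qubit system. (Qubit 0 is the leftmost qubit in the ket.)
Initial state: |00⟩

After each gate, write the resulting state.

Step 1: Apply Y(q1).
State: i|01⟩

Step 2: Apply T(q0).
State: i|01⟩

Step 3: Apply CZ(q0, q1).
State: i|01⟩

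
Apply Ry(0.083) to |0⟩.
0.9991|0⟩ + 0.04149|1⟩

Ry(0.083) = [[cos(θ/2), −sin(θ/2)], [sin(θ/2), cos(θ/2)]]; θ = 0.083, cos(θ/2) ≈ 0.999139, sin(θ/2) ≈ 0.0414881.
With a = amp(|0⟩) = 1 and b = amp(|1⟩) = 0:
new amp(|0⟩) = (0.999139)·a + (-0.0414881)·b = 0.9991
new amp(|1⟩) = (0.0414881)·a + (0.999139)·b = 0.04149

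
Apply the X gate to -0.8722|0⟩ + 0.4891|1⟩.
0.4891|0⟩ - 0.8722|1⟩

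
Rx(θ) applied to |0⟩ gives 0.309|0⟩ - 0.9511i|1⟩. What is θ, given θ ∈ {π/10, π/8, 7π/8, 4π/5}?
4π/5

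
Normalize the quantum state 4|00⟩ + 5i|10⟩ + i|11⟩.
0.6172|00⟩ + 0.7715i|10⟩ + 0.1543i|11⟩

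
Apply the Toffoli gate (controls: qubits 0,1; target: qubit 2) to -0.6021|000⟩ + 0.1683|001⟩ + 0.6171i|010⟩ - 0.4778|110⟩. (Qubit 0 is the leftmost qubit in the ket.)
-0.6021|000⟩ + 0.1683|001⟩ + 0.6171i|010⟩ - 0.4778|111⟩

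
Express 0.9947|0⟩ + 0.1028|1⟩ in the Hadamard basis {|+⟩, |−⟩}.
0.776|+⟩ + 0.6307|−⟩

With |ψ⟩ = α|0⟩ + β|1⟩, the Hadamard-basis coefficients are ⟨+|ψ⟩ = (α + β)/√2 and ⟨−|ψ⟩ = (α − β)/√2.
Here α = 0.9947, β = 0.1028: (α + β)/√2 = 0.776, (α − β)/√2 = 0.6307.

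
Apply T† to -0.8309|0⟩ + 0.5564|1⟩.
-0.8309|0⟩ + (0.3934 - 0.3934i)|1⟩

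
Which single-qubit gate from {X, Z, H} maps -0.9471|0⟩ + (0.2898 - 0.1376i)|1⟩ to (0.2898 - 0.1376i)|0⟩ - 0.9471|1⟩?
X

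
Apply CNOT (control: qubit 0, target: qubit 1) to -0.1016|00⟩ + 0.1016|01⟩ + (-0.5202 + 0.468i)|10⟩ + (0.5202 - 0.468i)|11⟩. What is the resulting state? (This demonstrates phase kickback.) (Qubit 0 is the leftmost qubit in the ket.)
-0.1016|00⟩ + 0.1016|01⟩ + (0.5202 - 0.468i)|10⟩ + (-0.5202 + 0.468i)|11⟩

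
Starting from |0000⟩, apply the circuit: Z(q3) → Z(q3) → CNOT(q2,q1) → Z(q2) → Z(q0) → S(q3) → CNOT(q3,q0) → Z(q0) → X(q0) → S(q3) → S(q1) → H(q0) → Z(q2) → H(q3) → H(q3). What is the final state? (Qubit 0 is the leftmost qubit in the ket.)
1/√2|0000⟩ - 1/√2|1000⟩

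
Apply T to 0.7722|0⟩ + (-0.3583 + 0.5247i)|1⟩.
0.7722|0⟩ + (-0.6244 + 0.1177i)|1⟩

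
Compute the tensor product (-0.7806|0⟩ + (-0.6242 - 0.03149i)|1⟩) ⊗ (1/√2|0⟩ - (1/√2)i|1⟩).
-0.552|00⟩ + 0.552i|01⟩ + (-0.4414 - 0.02227i)|10⟩ + (-0.02227 + 0.4414i)|11⟩

amp(|b₁b₂…⟩) = product of the factor amplitudes for bits b₁, b₂, …; only kets whose every factor amplitude is nonzero survive.
|00⟩: (-0.7806)(1/√2) = -0.552
|01⟩: (-0.7806)(-(1/√2)i) = 0.552i
|10⟩: (-0.6242 - 0.03149i)(1/√2) = (-0.4414 - 0.02227i)
|11⟩: (-0.6242 - 0.03149i)(-(1/√2)i) = (-0.02227 + 0.4414i)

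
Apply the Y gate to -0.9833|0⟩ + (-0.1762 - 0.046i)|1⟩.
(-0.046 + 0.1762i)|0⟩ - 0.9833i|1⟩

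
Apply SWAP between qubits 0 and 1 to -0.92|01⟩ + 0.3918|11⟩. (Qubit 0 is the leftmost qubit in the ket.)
-0.92|10⟩ + 0.3918|11⟩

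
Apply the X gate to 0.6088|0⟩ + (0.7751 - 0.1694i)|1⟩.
(0.7751 - 0.1694i)|0⟩ + 0.6088|1⟩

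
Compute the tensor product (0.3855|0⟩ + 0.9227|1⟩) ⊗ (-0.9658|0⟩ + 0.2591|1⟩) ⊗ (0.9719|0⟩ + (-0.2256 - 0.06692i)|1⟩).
-0.3619|000⟩ + (0.08399 + 0.02492i)|001⟩ + 0.09708|010⟩ + (-0.02253 - 0.006684i)|011⟩ - 0.8661|100⟩ + (0.201 + 0.05964i)|101⟩ + 0.2324|110⟩ + (-0.05393 - 0.016i)|111⟩

amp(|b₁b₂…⟩) = product of the factor amplitudes for bits b₁, b₂, …; only kets whose every factor amplitude is nonzero survive.
|000⟩: (0.3855)(-0.9658)(0.9719) = -0.3619
|001⟩: (0.3855)(-0.9658)(-0.2256 - 0.06692i) = (0.08399 + 0.02492i)
|010⟩: (0.3855)(0.2591)(0.9719) = 0.09708
|011⟩: (0.3855)(0.2591)(-0.2256 - 0.06692i) = (-0.02253 - 0.006684i)
|100⟩: (0.9227)(-0.9658)(0.9719) = -0.8661
|101⟩: (0.9227)(-0.9658)(-0.2256 - 0.06692i) = (0.201 + 0.05964i)
|110⟩: (0.9227)(0.2591)(0.9719) = 0.2324
|111⟩: (0.9227)(0.2591)(-0.2256 - 0.06692i) = (-0.05393 - 0.016i)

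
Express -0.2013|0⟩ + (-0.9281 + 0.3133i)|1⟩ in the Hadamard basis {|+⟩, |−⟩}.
(-0.7986 + 0.2215i)|+⟩ + (0.5139 - 0.2215i)|−⟩

With |ψ⟩ = α|0⟩ + β|1⟩, the Hadamard-basis coefficients are ⟨+|ψ⟩ = (α + β)/√2 and ⟨−|ψ⟩ = (α − β)/√2.
Here α = -0.2013, β = (-0.9281 + 0.3133i): (α + β)/√2 = (-0.7986 + 0.2215i), (α − β)/√2 = (0.5139 - 0.2215i).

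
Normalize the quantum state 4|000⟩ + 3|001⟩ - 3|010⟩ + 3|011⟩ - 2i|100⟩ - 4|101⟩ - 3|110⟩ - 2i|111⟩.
0.4588|000⟩ + 0.3441|001⟩ - 0.3441|010⟩ + 0.3441|011⟩ - 0.2294i|100⟩ - 0.4588|101⟩ - 0.3441|110⟩ - 0.2294i|111⟩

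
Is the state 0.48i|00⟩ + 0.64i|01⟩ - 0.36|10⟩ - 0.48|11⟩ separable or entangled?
Separable

Writing the state as a|00⟩ + b|01⟩ + c|10⟩ + d|11⟩, it is a product state iff ad − bc = 0.
Here (a, b, c, d) = (0.48i, 0.64i, -0.36, -0.48): ad − bc = (0.48i)(-0.48) − (0.64i)(-0.36) = 0, so the state is separable.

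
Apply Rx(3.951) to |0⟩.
-0.3937|0⟩ - 0.9192i|1⟩

Rx(3.951) = [[cos(θ/2), −i·sin(θ/2)], [−i·sin(θ/2), cos(θ/2)]]; θ = 3.951, cos(θ/2) ≈ -0.393746, sin(θ/2) ≈ 0.919219.
With a = amp(|0⟩) = 1 and b = amp(|1⟩) = 0:
new amp(|0⟩) = (-0.393746)·a + (-0.919219i)·b = -0.3937
new amp(|1⟩) = (-0.919219i)·a + (-0.393746)·b = -0.9192i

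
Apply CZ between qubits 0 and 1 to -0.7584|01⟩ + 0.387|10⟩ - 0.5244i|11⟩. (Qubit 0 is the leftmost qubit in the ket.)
-0.7584|01⟩ + 0.387|10⟩ + 0.5244i|11⟩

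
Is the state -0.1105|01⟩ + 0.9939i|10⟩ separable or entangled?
Entangled

Writing the state as a|00⟩ + b|01⟩ + c|10⟩ + d|11⟩, it is a product state iff ad − bc = 0.
Here (a, b, c, d) = (0, -0.1105, 0.9939i, 0): ad − bc = (0)(0) − (-0.1105)(0.9939i) = 0.1098i ≠ 0, so the state is entangled.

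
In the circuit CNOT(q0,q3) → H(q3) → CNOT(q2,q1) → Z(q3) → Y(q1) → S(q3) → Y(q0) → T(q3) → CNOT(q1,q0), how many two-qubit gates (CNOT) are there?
3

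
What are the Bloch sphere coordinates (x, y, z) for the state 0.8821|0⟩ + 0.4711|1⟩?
(0.8311, 0, 0.5562)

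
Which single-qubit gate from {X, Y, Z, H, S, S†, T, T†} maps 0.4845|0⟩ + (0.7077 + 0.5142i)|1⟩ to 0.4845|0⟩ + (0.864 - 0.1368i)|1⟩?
T†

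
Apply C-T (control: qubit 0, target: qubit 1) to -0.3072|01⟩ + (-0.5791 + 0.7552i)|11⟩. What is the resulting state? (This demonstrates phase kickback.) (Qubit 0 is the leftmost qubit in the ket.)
-0.3072|01⟩ + (-0.9435 + 0.1245i)|11⟩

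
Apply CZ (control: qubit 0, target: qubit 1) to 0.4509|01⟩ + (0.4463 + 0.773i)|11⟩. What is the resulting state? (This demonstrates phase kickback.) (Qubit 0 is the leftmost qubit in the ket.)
0.4509|01⟩ + (-0.4463 - 0.773i)|11⟩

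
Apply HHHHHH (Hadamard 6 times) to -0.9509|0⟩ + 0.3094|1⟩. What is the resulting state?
-0.9509|0⟩ + 0.3094|1⟩

H² = I, so an even number of Hadamards cancels: H^6 = I and the state is unchanged.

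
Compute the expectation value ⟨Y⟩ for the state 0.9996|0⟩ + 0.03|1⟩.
0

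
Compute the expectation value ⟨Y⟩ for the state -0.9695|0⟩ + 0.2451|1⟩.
0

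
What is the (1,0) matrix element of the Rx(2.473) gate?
-0.9446i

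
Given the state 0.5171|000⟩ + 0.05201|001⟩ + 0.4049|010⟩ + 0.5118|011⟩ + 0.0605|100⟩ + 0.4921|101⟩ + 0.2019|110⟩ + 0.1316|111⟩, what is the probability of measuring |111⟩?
0.01732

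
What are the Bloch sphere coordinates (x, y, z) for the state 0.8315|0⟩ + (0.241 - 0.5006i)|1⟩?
(0.4008, -0.8325, 0.3827)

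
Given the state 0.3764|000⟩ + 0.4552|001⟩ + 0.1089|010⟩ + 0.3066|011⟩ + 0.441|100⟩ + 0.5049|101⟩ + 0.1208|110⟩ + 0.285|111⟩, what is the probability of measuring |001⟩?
0.2072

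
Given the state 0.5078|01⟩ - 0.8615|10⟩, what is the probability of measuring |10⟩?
0.7422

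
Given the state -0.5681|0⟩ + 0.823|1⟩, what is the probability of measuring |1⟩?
0.6773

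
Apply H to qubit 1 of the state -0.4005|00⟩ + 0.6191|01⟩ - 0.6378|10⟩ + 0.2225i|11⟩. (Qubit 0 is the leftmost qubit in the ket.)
0.1546|00⟩ - 0.721|01⟩ + (-0.451 + 0.1573i)|10⟩ + (-0.451 - 0.1573i)|11⟩

H on qubit 1 mixes each pair of kets that differ only in qubit 1: amplitudes (a, b) of (|…0…⟩, |…1…⟩) become ((a + b)/√2, (a − b)/√2). Kets absent from the input have amplitude 0.
(|00⟩, |01⟩): (a, b) = (-0.4005, 0.6191) → (0.1546, -0.721)
(|10⟩, |11⟩): (a, b) = (-0.6378, 0.2225i) → ((-0.451 + 0.1573i), (-0.451 - 0.1573i))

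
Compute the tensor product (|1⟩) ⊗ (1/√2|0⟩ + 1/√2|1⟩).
1/√2|10⟩ + 1/√2|11⟩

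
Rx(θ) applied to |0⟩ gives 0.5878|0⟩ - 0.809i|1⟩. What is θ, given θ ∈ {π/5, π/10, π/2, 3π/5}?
3π/5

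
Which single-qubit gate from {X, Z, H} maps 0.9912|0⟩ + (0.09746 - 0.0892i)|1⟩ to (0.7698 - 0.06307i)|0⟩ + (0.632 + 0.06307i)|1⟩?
H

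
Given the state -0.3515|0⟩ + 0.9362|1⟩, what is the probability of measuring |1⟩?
0.8765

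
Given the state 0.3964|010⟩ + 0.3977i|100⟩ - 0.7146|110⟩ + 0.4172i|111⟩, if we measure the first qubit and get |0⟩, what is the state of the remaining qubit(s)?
|10⟩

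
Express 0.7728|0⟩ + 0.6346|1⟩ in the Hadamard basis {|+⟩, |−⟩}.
0.9952|+⟩ + 0.09772|−⟩

With |ψ⟩ = α|0⟩ + β|1⟩, the Hadamard-basis coefficients are ⟨+|ψ⟩ = (α + β)/√2 and ⟨−|ψ⟩ = (α − β)/√2.
Here α = 0.7728, β = 0.6346: (α + β)/√2 = 0.9952, (α − β)/√2 = 0.09772.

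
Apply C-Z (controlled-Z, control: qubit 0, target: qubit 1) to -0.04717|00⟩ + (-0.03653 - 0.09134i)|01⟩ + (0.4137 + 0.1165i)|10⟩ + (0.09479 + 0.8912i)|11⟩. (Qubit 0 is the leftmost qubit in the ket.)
-0.04717|00⟩ + (-0.03653 - 0.09134i)|01⟩ + (0.4137 + 0.1165i)|10⟩ + (-0.09479 - 0.8912i)|11⟩

C-Z leaves the control-|0⟩ kets |00⟩, |01⟩ unchanged and applies Z to qubit 1 on the control-|1⟩ pair (|10⟩, |11⟩).
Z = [[1, 0], [0, -1]].
With a = amp(|10⟩) = (0.4137 + 0.1165i) and b = amp(|11⟩) = (0.09479 + 0.8912i):
new amp(|10⟩) = (1)·a = (0.4137 + 0.1165i)
new amp(|11⟩) = (-1)·b = (-0.09479 - 0.8912i)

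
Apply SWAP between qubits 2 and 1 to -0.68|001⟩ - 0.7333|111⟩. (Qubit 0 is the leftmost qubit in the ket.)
-0.68|010⟩ - 0.7333|111⟩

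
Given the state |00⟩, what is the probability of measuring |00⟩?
1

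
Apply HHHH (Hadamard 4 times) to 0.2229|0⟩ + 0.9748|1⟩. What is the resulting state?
0.2229|0⟩ + 0.9748|1⟩

H² = I, so an even number of Hadamards cancels: H^4 = I and the state is unchanged.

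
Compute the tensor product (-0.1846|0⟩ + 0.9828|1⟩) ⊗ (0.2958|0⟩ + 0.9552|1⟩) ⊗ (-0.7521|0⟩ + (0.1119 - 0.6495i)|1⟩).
0.04107|000⟩ + (-0.00611 + 0.03547i)|001⟩ + 0.1326|010⟩ + (-0.01973 + 0.1145i)|011⟩ - 0.2186|100⟩ + (0.03253 - 0.1888i)|101⟩ - 0.706|110⟩ + (0.105 - 0.6097i)|111⟩

amp(|b₁b₂…⟩) = product of the factor amplitudes for bits b₁, b₂, …; only kets whose every factor amplitude is nonzero survive.
|000⟩: (-0.1846)(0.2958)(-0.7521) = 0.04107
|001⟩: (-0.1846)(0.2958)(0.1119 - 0.6495i) = (-0.00611 + 0.03547i)
|010⟩: (-0.1846)(0.9552)(-0.7521) = 0.1326
|011⟩: (-0.1846)(0.9552)(0.1119 - 0.6495i) = (-0.01973 + 0.1145i)
|100⟩: (0.9828)(0.2958)(-0.7521) = -0.2186
|101⟩: (0.9828)(0.2958)(0.1119 - 0.6495i) = (0.03253 - 0.1888i)
|110⟩: (0.9828)(0.9552)(-0.7521) = -0.706
|111⟩: (0.9828)(0.9552)(0.1119 - 0.6495i) = (0.105 - 0.6097i)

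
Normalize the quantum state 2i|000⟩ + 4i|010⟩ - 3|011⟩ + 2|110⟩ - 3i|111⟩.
0.3086i|000⟩ + 0.6172i|010⟩ - 0.4629|011⟩ + 0.3086|110⟩ - 0.4629i|111⟩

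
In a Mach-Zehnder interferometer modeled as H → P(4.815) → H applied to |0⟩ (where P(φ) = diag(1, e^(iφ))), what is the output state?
(0.5512 - 0.4974i)|0⟩ + (0.4488 + 0.4974i)|1⟩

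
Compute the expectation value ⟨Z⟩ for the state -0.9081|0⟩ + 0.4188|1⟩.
0.6493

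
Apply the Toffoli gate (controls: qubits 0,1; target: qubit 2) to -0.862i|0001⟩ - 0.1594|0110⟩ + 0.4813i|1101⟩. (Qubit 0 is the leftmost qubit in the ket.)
-0.862i|0001⟩ - 0.1594|0110⟩ + 0.4813i|1111⟩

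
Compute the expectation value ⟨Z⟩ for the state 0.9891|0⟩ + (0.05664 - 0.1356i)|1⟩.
0.9567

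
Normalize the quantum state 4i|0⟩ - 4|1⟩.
(1/√2)i|0⟩ - 1/√2|1⟩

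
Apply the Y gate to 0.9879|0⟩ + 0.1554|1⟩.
-0.1554i|0⟩ + 0.9879i|1⟩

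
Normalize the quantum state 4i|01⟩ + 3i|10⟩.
0.8i|01⟩ + 0.6i|10⟩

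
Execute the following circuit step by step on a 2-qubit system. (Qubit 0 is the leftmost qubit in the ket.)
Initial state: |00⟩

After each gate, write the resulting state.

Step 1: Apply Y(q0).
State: i|10⟩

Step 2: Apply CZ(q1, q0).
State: i|10⟩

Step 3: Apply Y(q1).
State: -|11⟩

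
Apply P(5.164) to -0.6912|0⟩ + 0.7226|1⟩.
-0.6912|0⟩ + (0.3154 - 0.6502i)|1⟩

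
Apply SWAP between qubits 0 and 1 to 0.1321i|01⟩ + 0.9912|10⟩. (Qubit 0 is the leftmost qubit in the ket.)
0.9912|01⟩ + 0.1321i|10⟩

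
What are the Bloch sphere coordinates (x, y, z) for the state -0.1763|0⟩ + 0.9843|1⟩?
(-0.3471, 0, -0.9378)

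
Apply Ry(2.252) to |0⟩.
0.4303|0⟩ + 0.9027|1⟩

Ry(2.252) = [[cos(θ/2), −sin(θ/2)], [sin(θ/2), cos(θ/2)]]; θ = 2.252, cos(θ/2) ≈ 0.430274, sin(θ/2) ≈ 0.902698.
With a = amp(|0⟩) = 1 and b = amp(|1⟩) = 0:
new amp(|0⟩) = (0.430274)·a + (-0.902698)·b = 0.4303
new amp(|1⟩) = (0.902698)·a + (0.430274)·b = 0.9027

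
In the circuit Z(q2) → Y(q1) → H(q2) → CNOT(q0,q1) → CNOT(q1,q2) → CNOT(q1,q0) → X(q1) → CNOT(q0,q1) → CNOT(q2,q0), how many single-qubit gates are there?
4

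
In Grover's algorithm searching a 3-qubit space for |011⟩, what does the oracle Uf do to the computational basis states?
Uf|x⟩ = -|x⟩ if x = 011, else |x⟩ (phase flip on target)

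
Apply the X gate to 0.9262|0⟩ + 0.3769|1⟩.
0.3769|0⟩ + 0.9262|1⟩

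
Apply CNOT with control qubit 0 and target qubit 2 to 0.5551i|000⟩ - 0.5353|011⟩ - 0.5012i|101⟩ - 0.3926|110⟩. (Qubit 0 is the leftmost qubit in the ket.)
0.5551i|000⟩ - 0.5353|011⟩ - 0.5012i|100⟩ - 0.3926|111⟩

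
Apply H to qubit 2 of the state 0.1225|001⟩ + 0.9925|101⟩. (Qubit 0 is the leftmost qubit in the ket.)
0.08662|000⟩ - 0.08662|001⟩ + 0.7018|100⟩ - 0.7018|101⟩

H on qubit 2 mixes each pair of kets that differ only in qubit 2: amplitudes (a, b) of (|…0…⟩, |…1…⟩) become ((a + b)/√2, (a − b)/√2). Kets absent from the input have amplitude 0.
(|000⟩, |001⟩): (a, b) = (0, 0.1225) → (0.08662, -0.08662)
(|100⟩, |101⟩): (a, b) = (0, 0.9925) → (0.7018, -0.7018)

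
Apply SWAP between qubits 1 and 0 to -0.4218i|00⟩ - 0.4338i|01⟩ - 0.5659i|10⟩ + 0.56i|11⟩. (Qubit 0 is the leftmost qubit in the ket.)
-0.4218i|00⟩ - 0.5659i|01⟩ - 0.4338i|10⟩ + 0.56i|11⟩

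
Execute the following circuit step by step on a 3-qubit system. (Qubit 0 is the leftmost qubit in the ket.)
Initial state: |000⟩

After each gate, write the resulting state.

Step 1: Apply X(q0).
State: |100⟩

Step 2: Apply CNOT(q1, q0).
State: |100⟩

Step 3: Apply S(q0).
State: i|100⟩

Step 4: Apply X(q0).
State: i|000⟩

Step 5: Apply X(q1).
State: i|010⟩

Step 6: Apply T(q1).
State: (-1/√2 + (1/√2)i)|010⟩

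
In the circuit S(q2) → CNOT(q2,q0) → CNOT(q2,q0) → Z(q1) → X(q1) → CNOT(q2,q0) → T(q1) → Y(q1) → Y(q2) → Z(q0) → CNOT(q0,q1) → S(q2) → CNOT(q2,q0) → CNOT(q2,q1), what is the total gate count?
14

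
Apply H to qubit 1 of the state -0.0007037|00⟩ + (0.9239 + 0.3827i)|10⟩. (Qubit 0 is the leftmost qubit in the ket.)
-0.0004976|00⟩ - 0.0004976|01⟩ + (0.6533 + 0.2706i)|10⟩ + (0.6533 + 0.2706i)|11⟩

H on qubit 1 mixes each pair of kets that differ only in qubit 1: amplitudes (a, b) of (|…0…⟩, |…1…⟩) become ((a + b)/√2, (a − b)/√2). Kets absent from the input have amplitude 0.
(|00⟩, |01⟩): (a, b) = (-0.0007037, 0) → (-0.0004976, -0.0004976)
(|10⟩, |11⟩): (a, b) = ((0.9239 + 0.3827i), 0) → ((0.6533 + 0.2706i), (0.6533 + 0.2706i))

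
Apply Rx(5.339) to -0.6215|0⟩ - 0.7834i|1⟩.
0.1973|0⟩ + 0.9803i|1⟩

Rx(5.339) = [[cos(θ/2), −i·sin(θ/2)], [−i·sin(θ/2), cos(θ/2)]]; θ = 5.339, cos(θ/2) ≈ -0.890619, sin(θ/2) ≈ 0.454751.
With a = amp(|0⟩) = -0.6215 and b = amp(|1⟩) = -0.7834i:
new amp(|0⟩) = (-0.890619)·a + (-0.454751i)·b = 0.1973
new amp(|1⟩) = (-0.454751i)·a + (-0.890619)·b = 0.9803i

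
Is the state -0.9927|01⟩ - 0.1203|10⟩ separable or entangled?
Entangled

Writing the state as a|00⟩ + b|01⟩ + c|10⟩ + d|11⟩, it is a product state iff ad − bc = 0.
Here (a, b, c, d) = (0, -0.9927, -0.1203, 0): ad − bc = (0)(0) − (-0.9927)(-0.1203) = -0.1194 ≠ 0, so the state is entangled.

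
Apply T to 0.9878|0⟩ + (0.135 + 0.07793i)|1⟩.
0.9878|0⟩ + (0.04035 + 0.1506i)|1⟩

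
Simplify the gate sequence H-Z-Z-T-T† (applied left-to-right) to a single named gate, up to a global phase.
H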